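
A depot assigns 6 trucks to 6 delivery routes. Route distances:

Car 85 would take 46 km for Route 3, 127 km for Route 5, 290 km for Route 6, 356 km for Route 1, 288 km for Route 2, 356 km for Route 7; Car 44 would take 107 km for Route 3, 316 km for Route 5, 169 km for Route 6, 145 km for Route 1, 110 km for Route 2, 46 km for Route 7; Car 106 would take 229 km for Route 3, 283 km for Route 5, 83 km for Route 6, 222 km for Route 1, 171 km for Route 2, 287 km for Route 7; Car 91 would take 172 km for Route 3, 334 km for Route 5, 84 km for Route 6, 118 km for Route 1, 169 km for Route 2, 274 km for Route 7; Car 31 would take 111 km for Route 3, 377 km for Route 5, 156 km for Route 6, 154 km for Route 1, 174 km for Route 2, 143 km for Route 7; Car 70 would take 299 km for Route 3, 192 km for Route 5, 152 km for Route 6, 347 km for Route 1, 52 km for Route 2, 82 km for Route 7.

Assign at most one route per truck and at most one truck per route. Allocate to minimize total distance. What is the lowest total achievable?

Minimum total: 537 km

Optimal: Car 85→Route 5 (127 km), Car 44→Route 7 (46 km), Car 106→Route 6 (83 km), Car 91→Route 1 (118 km), Car 31→Route 3 (111 km), Car 70→Route 2 (52 km) — total 127+46+83+118+111+52 = 537 km.
Min-entry greedy (repeatedly take the single cheapest remaining cell) gives 722 km, worse by 185.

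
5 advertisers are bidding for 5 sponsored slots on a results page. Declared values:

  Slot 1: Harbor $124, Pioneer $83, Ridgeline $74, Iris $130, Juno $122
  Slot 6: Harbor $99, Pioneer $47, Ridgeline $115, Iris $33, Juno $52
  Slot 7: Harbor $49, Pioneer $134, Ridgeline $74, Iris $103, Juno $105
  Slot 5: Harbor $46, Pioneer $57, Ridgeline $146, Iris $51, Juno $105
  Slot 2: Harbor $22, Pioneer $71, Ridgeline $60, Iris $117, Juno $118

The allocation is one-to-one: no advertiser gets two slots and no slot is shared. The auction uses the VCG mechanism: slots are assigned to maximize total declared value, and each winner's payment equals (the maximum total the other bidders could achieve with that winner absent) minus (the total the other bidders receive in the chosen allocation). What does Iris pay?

Iris pays $25.

Efficient allocation: Harbor→Slot 6 ($99), Pioneer→Slot 7 ($134), Ridgeline→Slot 5 ($146), Iris→Slot 1 ($130), Juno→Slot 2 ($118); total welfare W = $627.
Iris receives Slot 1 at value $130, so the others get W − 130 = $497.
Without Iris: best allocation of the remaining 4 bidders over all 5 slots is Harbor→Slot 1 ($124), Pioneer→Slot 7 ($134), Ridgeline→Slot 5 ($146), Juno→Slot 2 ($118), total $522.
VCG payment = (others' best without Iris) − (others' welfare with Iris) = 522 − 497 = $25.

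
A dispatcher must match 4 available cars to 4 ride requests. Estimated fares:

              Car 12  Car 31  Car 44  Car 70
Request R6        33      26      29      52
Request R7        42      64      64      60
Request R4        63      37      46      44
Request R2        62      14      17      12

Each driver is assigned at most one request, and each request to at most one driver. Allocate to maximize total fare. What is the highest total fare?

Treat this as an assignment problem: match each driver to one request.
Optimal: Car 12→Request R2 ($62), Car 31→Request R7 ($64), Car 44→Request R4 ($46), Car 70→Request R6 ($52) — total 62+64+46+52 = $224.
Column-greedy (each request in turn goes to its best remaining driver) gives $196, worse by 28.
Next-best assignment: Car 12→Request R2, Car 31→Request R4, Car 44→Request R7, Car 70→Request R6 = $215.

Max total: $224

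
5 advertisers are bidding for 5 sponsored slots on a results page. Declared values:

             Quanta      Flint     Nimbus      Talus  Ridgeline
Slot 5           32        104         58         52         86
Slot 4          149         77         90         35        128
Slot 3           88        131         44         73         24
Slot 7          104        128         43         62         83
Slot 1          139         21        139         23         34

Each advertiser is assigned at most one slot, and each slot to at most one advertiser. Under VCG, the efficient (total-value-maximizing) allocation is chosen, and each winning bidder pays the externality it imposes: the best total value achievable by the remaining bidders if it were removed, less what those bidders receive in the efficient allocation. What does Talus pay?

Talus pays $3.

Efficient allocation: Quanta→Slot 4 ($149), Flint→Slot 7 ($128), Nimbus→Slot 1 ($139), Talus→Slot 3 ($73), Ridgeline→Slot 5 ($86); total welfare W = $575.
Talus receives Slot 3 at value $73, so the others get W − 73 = $502.
Without Talus: best allocation of the remaining 4 bidders over all 5 slots is Quanta→Slot 4 ($149), Flint→Slot 3 ($131), Nimbus→Slot 1 ($139), Ridgeline→Slot 5 ($86), total $505.
VCG payment = (others' best without Talus) − (others' welfare with Talus) = 505 − 502 = $3.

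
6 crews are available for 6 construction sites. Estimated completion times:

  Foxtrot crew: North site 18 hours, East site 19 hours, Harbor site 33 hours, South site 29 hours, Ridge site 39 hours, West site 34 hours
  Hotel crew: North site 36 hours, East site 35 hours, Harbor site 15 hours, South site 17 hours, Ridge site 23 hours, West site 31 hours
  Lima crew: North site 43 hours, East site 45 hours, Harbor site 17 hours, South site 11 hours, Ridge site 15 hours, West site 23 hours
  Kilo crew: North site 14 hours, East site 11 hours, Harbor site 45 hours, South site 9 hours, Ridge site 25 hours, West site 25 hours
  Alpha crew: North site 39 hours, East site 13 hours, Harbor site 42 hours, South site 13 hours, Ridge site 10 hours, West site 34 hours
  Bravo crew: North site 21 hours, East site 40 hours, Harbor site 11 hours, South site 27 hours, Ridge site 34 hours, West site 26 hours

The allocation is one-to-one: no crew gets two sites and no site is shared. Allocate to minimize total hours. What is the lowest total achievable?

Optimal: Foxtrot crew→North site (18 hours), Hotel crew→South site (17 hours), Lima crew→West site (23 hours), Kilo crew→East site (11 hours), Alpha crew→Ridge site (10 hours), Bravo crew→Harbor site (11 hours) — total 18+17+23+11+10+11 = 90 hours.
Column-greedy (each site in turn goes to its cheapest remaining crew) gives 106 hours, worse by 16.
Checked against all permutations: 90 hours is optimal.

Min total: 90 hours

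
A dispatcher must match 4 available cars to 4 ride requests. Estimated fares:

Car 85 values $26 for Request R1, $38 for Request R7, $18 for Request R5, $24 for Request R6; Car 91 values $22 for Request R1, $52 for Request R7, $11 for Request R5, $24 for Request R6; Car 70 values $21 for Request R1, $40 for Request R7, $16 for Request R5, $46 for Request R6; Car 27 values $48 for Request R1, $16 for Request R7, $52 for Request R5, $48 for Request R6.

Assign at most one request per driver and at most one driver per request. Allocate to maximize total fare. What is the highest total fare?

Optimal: Car 85→Request R1 ($26), Car 91→Request R7 ($52), Car 70→Request R6 ($46), Car 27→Request R5 ($52) — total 26+52+46+52 = $176.
Row-greedy (each driver in turn takes its best remaining request) gives $135, worse by 41.

Maximum total: $176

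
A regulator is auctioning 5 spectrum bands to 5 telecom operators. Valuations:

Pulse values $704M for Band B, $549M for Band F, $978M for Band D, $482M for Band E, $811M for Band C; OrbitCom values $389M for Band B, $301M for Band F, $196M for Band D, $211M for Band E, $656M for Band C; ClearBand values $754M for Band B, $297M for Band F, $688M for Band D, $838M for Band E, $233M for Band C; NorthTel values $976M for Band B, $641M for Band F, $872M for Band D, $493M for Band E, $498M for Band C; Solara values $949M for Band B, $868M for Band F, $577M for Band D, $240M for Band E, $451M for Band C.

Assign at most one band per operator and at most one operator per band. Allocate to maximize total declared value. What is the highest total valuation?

Maximum total: $4316M

This is the linear assignment problem.
Optimal: Pulse→Band D ($978M), OrbitCom→Band C ($656M), ClearBand→Band E ($838M), NorthTel→Band B ($976M), Solara→Band F ($868M) — total 978+656+838+976+868 = $4316M.
Next-best assignment: Pulse→Band D, OrbitCom→Band C, ClearBand→Band E, NorthTel→Band F, Solara→Band B = $4062M.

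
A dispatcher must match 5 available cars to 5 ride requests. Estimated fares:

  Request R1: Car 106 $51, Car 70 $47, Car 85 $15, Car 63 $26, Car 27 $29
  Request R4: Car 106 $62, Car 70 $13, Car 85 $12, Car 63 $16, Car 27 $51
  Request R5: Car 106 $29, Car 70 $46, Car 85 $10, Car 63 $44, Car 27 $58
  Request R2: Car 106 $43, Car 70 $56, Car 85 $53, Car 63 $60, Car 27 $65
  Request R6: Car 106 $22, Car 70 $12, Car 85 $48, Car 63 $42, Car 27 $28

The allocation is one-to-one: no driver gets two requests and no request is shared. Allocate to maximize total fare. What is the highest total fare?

Max total: $275

This is a one-to-one assignment (maximum-weight bipartite matching).
Optimal: Car 106→Request R4 ($62), Car 70→Request R1 ($47), Car 85→Request R6 ($48), Car 63→Request R2 ($60), Car 27→Request R5 ($58) — total 62+47+48+60+58 = $275.
Max-entry greedy (repeatedly take the single best remaining cell) gives $266, worse by 9.
Next-best assignment: Car 106→Request R4, Car 70→Request R1, Car 85→Request R6, Car 63→Request R5, Car 27→Request R2 = $266.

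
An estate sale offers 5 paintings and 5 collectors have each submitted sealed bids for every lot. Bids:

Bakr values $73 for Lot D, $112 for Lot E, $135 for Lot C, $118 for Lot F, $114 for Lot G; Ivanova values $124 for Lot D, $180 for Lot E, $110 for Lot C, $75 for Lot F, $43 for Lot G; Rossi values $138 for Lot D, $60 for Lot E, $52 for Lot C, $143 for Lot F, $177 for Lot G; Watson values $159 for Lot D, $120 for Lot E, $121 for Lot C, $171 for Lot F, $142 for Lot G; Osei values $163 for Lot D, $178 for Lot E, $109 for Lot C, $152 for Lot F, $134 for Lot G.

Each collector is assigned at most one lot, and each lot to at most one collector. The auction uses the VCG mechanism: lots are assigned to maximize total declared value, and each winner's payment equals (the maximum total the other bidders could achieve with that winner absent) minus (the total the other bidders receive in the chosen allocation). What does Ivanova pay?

Efficient allocation: Bakr→Lot C ($135), Ivanova→Lot E ($180), Rossi→Lot G ($177), Watson→Lot F ($171), Osei→Lot D ($163); total welfare W = $826.
Ivanova receives Lot E at value $180, so the others get W − 180 = $646.
Without Ivanova: best allocation of the remaining 4 bidders over all 5 lots is Bakr→Lot C ($135), Rossi→Lot G ($177), Watson→Lot F ($171), Osei→Lot E ($178), total $661.
VCG payment = (others' best without Ivanova) − (others' welfare with Ivanova) = 661 − 646 = $15.

Ivanova pays $15.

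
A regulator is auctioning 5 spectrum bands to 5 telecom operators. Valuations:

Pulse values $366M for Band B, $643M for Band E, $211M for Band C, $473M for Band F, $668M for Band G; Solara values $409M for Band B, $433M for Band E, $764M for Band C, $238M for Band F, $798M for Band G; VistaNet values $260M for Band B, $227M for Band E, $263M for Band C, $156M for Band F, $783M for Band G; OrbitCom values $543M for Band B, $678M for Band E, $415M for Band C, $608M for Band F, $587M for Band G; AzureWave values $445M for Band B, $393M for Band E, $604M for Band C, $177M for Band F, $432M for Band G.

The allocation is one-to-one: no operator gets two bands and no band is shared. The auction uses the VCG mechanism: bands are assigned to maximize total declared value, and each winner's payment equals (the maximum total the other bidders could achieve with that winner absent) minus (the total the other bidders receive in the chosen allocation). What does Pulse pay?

Pulse pays $70M.

Efficient allocation: Pulse→Band E ($643M), Solara→Band C ($764M), VistaNet→Band G ($783M), OrbitCom→Band F ($608M), AzureWave→Band B ($445M); total welfare W = $3243M.
Pulse receives Band E at value $643M, so the others get W − 643 = $2600M.
Without Pulse: best allocation of the remaining 4 bidders over all 5 bands is Solara→Band C ($764M), VistaNet→Band G ($783M), OrbitCom→Band E ($678M), AzureWave→Band B ($445M), total $2670M.
VCG payment = (others' best without Pulse) − (others' welfare with Pulse) = 2670 − 2600 = $70M.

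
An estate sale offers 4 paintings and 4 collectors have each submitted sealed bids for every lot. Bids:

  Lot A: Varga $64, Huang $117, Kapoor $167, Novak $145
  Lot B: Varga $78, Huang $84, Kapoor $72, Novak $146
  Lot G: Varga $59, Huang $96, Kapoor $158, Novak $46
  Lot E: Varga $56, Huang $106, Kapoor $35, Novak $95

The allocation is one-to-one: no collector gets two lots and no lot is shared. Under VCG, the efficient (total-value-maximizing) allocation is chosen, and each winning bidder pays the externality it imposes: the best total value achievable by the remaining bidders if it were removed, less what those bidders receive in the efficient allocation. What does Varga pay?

Varga pays $12.

Efficient allocation: Varga→Lot B ($78), Huang→Lot E ($106), Kapoor→Lot G ($158), Novak→Lot A ($145); total welfare W = $487.
Varga receives Lot B at value $78, so the others get W − 78 = $409.
Without Varga: best allocation of the remaining 3 bidders over all 4 lots is Huang→Lot A ($117), Kapoor→Lot G ($158), Novak→Lot B ($146), total $421.
VCG payment = (others' best without Varga) − (others' welfare with Varga) = 421 − 409 = $12.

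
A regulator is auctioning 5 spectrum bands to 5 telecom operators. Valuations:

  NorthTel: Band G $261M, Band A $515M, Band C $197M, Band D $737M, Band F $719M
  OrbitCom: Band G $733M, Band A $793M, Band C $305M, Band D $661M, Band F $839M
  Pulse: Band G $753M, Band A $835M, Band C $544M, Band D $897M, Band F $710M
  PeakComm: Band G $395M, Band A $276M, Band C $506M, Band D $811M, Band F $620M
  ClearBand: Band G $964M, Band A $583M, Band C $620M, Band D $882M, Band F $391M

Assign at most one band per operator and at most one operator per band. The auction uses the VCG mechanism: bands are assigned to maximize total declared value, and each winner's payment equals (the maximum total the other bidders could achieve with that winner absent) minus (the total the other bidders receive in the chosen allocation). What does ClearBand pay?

Efficient allocation: NorthTel→Band D ($737M), OrbitCom→Band F ($839M), Pulse→Band A ($835M), PeakComm→Band C ($506M), ClearBand→Band G ($964M); total welfare W = $3881M.
ClearBand receives Band G at value $964M, so the others get W − 964 = $2917M.
Without ClearBand: best allocation of the remaining 4 bidders over all 5 bands is NorthTel→Band F ($719M), OrbitCom→Band G ($733M), Pulse→Band A ($835M), PeakComm→Band D ($811M), total $3098M.
VCG payment = (others' best without ClearBand) − (others' welfare with ClearBand) = 3098 − 2917 = $181M.

ClearBand pays $181M.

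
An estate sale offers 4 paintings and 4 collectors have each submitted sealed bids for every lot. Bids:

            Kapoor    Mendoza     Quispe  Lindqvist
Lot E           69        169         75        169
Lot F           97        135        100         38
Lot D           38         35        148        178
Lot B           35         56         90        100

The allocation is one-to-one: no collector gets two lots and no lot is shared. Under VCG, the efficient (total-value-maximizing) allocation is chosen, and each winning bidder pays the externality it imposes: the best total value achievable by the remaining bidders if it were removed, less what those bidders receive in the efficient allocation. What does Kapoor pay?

Kapoor pays $15.

Efficient allocation: Kapoor→Lot F ($97), Mendoza→Lot E ($169), Quispe→Lot B ($90), Lindqvist→Lot D ($178); total welfare W = $534.
Kapoor receives Lot F at value $97, so the others get W − 97 = $437.
Without Kapoor: best allocation of the remaining 3 bidders over all 4 lots is Mendoza→Lot F ($135), Quispe→Lot D ($148), Lindqvist→Lot E ($169), total $452.
VCG payment = (others' best without Kapoor) − (others' welfare with Kapoor) = 452 − 437 = $15.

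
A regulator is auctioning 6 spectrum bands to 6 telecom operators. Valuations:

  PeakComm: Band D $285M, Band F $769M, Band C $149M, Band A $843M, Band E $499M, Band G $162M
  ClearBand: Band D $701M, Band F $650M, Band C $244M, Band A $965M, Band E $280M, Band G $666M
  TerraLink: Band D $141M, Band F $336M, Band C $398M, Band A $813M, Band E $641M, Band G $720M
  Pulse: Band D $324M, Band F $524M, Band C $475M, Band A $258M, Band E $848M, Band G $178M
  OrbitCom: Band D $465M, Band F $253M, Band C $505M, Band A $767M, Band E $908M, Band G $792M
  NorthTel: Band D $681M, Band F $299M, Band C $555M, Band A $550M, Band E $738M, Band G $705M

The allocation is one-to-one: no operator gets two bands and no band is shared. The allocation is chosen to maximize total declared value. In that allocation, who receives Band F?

PeakComm receives Band F.

Optimal: PeakComm→Band F ($769M), ClearBand→Band A ($965M), TerraLink→Band G ($720M), Pulse→Band C ($475M), OrbitCom→Band E ($908M), NorthTel→Band D ($681M) — total 769+965+720+475+908+681 = $4518M.
Column-greedy (each band in turn goes to its best remaining operator) gives $3924M, worse by 594.
Next-best assignment: PeakComm→Band F, ClearBand→Band A, TerraLink→Band G, Pulse→Band E, OrbitCom→Band C, NorthTel→Band D = $4488M.
Checked against all permutations: $4518M is optimal.
PeakComm's own top band is Band A ($843M), but forcing PeakComm→Band A and reassigning the rest optimally gives only $4277M — worse by 241.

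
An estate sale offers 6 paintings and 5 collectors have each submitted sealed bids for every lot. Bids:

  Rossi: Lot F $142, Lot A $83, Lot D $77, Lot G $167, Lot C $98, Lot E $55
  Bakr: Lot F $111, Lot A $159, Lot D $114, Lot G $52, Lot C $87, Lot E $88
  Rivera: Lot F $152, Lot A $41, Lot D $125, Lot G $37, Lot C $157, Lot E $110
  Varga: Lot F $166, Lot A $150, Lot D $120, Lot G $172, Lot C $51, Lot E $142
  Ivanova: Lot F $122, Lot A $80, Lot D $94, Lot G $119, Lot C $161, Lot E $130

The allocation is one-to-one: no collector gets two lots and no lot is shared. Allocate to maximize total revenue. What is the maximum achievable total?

Optimal: Rossi→Lot G ($167), Bakr→Lot A ($159), Rivera→Lot F ($152), Varga→Lot E ($142), Ivanova→Lot C ($161) — total 167+159+152+142+161 = $781.
Column-greedy (each lot in turn goes to its best remaining collector) gives $778, worse by 3.
Next-best assignment: Rossi→Lot G, Bakr→Lot A, Rivera→Lot C, Varga→Lot F, Ivanova→Lot E = $779.
Every other assignment is strictly worse.

Max total: $781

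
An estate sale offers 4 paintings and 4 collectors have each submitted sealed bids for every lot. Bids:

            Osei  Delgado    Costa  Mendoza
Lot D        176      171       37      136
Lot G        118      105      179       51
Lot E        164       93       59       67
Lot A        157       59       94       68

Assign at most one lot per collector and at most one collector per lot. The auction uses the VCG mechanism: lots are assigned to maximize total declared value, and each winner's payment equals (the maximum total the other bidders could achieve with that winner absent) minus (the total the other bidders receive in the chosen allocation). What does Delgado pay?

Delgado pays $68.

Efficient allocation: Osei→Lot E ($164), Delgado→Lot D ($171), Costa→Lot G ($179), Mendoza→Lot A ($68); total welfare W = $582.
Delgado receives Lot D at value $171, so the others get W − 171 = $411.
Without Delgado: best allocation of the remaining 3 bidders over all 4 lots is Osei→Lot E ($164), Costa→Lot G ($179), Mendoza→Lot D ($136), total $479.
VCG payment = (others' best without Delgado) − (others' welfare with Delgado) = 479 − 411 = $68.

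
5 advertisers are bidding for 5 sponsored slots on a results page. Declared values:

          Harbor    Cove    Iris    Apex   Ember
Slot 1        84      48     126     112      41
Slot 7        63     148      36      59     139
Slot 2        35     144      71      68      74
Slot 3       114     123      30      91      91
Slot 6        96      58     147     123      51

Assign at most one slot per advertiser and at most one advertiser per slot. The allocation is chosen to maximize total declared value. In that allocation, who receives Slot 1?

This is a one-to-one assignment (maximum-weight bipartite matching).
Optimal: Harbor→Slot 3 ($114), Cove→Slot 2 ($144), Iris→Slot 6 ($147), Apex→Slot 1 ($112), Ember→Slot 7 ($139) — total 114+144+147+112+139 = $656.
Max-entry greedy (repeatedly take the single best remaining cell) gives $595, worse by 61.
Apex's own top slot is Slot 6 ($123), but forcing Apex→Slot 6 and reassigning the rest optimally gives only $646 — worse by 10.

Apex receives Slot 1.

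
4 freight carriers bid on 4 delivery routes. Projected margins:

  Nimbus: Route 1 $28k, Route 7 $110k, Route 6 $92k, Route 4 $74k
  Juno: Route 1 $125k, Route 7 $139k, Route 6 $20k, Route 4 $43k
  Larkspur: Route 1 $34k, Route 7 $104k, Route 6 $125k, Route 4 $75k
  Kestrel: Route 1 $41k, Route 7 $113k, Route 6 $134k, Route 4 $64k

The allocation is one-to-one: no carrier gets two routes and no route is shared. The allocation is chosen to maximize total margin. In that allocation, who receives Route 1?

Treat this as an assignment problem: match each carrier to one route.
Optimal: Nimbus→Route 7 ($110k), Juno→Route 1 ($125k), Larkspur→Route 4 ($75k), Kestrel→Route 6 ($134k) — total 110+125+75+134 = $444k.
Row-greedy (each carrier in turn takes its best remaining route) gives $424k, worse by 20.
Next-best assignment: Nimbus→Route 4, Juno→Route 1, Larkspur→Route 7, Kestrel→Route 6 = $437k.
No other one-to-one assignment exceeds $444k.
Juno's own top route is Route 7 ($139k), but forcing Juno→Route 7 and reassigning the rest optimally gives only $381k — worse by 63.

Juno receives Route 1.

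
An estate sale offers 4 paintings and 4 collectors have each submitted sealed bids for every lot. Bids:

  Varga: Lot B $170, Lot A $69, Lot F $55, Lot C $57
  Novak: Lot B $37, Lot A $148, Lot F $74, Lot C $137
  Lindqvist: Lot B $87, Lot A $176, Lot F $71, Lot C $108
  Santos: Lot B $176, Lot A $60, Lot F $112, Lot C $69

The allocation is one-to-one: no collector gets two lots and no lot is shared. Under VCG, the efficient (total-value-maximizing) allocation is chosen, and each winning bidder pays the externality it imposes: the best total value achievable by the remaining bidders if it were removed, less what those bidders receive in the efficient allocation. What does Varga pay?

Varga pays $64.

Efficient allocation: Varga→Lot B ($170), Novak→Lot C ($137), Lindqvist→Lot A ($176), Santos→Lot F ($112); total welfare W = $595.
Varga receives Lot B at value $170, so the others get W − 170 = $425.
Without Varga: best allocation of the remaining 3 bidders over all 4 lots is Novak→Lot C ($137), Lindqvist→Lot A ($176), Santos→Lot B ($176), total $489.
VCG payment = (others' best without Varga) − (others' welfare with Varga) = 489 − 425 = $64.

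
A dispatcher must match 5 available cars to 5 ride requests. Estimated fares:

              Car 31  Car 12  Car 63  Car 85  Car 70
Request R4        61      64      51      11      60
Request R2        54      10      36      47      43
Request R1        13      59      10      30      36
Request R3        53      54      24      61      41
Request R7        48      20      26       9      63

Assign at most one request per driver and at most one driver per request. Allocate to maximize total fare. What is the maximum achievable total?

Max total: $288

Optimal: Car 31→Request R2 ($54), Car 12→Request R1 ($59), Car 63→Request R4 ($51), Car 85→Request R3 ($61), Car 70→Request R7 ($63) — total 54+59+51+61+63 = $288.
Next-best assignment: Car 31→Request R4, Car 12→Request R1, Car 63→Request R2, Car 85→Request R3, Car 70→Request R7 = $280.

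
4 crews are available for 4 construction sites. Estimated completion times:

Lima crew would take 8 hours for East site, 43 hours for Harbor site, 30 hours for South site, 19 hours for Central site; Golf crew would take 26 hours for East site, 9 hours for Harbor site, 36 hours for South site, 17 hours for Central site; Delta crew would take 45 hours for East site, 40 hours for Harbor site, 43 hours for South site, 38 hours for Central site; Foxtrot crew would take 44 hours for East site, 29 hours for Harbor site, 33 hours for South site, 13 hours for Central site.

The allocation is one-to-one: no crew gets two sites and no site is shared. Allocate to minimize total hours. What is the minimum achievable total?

Optimal: Lima crew→East site (8 hours), Golf crew→Harbor site (9 hours), Delta crew→South site (43 hours), Foxtrot crew→Central site (13 hours) — total 8+9+43+13 = 73 hours.
Column-greedy (each site in turn goes to its cheapest remaining crew) gives 88 hours, worse by 15.
Next-best assignment: Lima crew→East site, Golf crew→Harbor site, Delta crew→Central site, Foxtrot crew→South site = 88 hours.

Minimum total: 73 hours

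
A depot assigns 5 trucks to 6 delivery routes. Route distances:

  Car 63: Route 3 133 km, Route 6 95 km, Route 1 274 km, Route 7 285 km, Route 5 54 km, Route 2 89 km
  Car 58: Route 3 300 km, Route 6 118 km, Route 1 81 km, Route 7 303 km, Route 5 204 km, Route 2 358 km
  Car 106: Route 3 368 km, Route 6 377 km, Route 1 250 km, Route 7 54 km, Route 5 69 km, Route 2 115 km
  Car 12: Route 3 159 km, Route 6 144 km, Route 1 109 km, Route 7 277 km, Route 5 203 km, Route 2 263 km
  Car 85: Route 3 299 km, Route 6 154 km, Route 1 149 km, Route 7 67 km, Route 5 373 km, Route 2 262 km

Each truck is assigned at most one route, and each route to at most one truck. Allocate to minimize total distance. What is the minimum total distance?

Minimum total: 450 km

This is the linear assignment problem.
Optimal: Car 63→Route 2 (89 km), Car 58→Route 1 (81 km), Car 106→Route 5 (69 km), Car 12→Route 6 (144 km), Car 85→Route 7 (67 km) — total 89+81+69+144+67 = 450 km.
Min-entry greedy (repeatedly take the single cheapest remaining cell) gives 595 km, worse by 145.
Next-best assignment: Car 63→Route 2, Car 58→Route 6, Car 106→Route 5, Car 12→Route 1, Car 85→Route 7 = 452 km.
Swapping Car 85↔Car 58 (Car 85→Route 1 149 km, Car 58→Route 7 303 km) adds 304.
Every other assignment is strictly worse.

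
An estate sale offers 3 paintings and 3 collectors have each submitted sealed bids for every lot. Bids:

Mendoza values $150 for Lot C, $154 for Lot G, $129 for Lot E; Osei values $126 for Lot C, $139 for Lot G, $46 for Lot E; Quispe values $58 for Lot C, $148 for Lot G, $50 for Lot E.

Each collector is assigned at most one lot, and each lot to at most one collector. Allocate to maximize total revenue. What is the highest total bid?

Maximum total: $403

Optimal: Mendoza→Lot E ($129), Osei→Lot C ($126), Quispe→Lot G ($148) — total 129+126+148 = $403.
Column-greedy (each lot in turn goes to its best remaining collector) gives $344, worse by 59.
Next-best assignment: Mendoza→Lot C, Osei→Lot E, Quispe→Lot G = $344.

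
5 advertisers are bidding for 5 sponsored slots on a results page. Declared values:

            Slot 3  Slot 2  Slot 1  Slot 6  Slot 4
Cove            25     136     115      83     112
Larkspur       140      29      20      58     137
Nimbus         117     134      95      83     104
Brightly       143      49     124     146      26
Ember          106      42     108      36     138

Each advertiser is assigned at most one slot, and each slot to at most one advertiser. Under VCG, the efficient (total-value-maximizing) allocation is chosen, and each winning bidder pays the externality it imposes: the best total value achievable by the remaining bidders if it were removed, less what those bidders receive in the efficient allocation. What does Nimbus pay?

Nimbus pays $21.

Efficient allocation: Cove→Slot 1 ($115), Larkspur→Slot 3 ($140), Nimbus→Slot 2 ($134), Brightly→Slot 6 ($146), Ember→Slot 4 ($138); total welfare W = $673.
Nimbus receives Slot 2 at value $134, so the others get W − 134 = $539.
Without Nimbus: best allocation of the remaining 4 bidders over all 5 slots is Cove→Slot 2 ($136), Larkspur→Slot 3 ($140), Brightly→Slot 6 ($146), Ember→Slot 4 ($138), total $560.
VCG payment = (others' best without Nimbus) − (others' welfare with Nimbus) = 560 − 539 = $21.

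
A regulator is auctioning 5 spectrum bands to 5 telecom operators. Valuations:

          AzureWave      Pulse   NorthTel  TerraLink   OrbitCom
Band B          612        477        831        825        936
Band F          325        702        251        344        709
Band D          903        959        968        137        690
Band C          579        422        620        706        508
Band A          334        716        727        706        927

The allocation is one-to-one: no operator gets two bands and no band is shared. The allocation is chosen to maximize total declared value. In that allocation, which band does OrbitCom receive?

Optimal: AzureWave→Band D ($903M), Pulse→Band F ($702M), NorthTel→Band B ($831M), TerraLink→Band C ($706M), OrbitCom→Band A ($927M) — total 903+702+831+706+927 = $4069M.
Swapping NorthTel↔AzureWave (NorthTel→Band D $968M, AzureWave→Band B $612M) loses 154.
OrbitCom's own top band is Band B ($936M), but forcing OrbitCom→Band B and reassigning the rest optimally gives only $3974M — worse by 95.

OrbitCom receives Band A.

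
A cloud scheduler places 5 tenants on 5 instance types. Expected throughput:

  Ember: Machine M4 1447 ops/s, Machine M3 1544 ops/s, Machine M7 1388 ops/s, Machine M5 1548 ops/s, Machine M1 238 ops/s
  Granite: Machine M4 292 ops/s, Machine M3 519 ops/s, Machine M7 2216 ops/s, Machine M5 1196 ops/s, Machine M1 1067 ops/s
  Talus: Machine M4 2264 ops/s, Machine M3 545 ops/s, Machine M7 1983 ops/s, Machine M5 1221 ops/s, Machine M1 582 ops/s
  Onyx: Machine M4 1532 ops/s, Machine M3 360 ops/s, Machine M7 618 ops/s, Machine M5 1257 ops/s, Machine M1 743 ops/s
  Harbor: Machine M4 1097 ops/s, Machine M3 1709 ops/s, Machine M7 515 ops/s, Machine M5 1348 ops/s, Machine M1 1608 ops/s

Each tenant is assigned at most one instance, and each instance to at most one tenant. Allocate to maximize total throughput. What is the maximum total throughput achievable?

Maximum total: 8889 ops/s

Optimal: Ember→Machine M3 (1544 ops/s), Granite→Machine M7 (2216 ops/s), Talus→Machine M4 (2264 ops/s), Onyx→Machine M5 (1257 ops/s), Harbor→Machine M1 (1608 ops/s) — total 1544+2216+2264+1257+1608 = 8889 ops/s.
Column-greedy (each instance in turn goes to its best remaining tenant) gives 8480 ops/s, worse by 409.
Swapping Harbor↔Talus (Harbor→Machine M4 1097 ops/s, Talus→Machine M1 582 ops/s) loses 2193.
Every other assignment is strictly worse.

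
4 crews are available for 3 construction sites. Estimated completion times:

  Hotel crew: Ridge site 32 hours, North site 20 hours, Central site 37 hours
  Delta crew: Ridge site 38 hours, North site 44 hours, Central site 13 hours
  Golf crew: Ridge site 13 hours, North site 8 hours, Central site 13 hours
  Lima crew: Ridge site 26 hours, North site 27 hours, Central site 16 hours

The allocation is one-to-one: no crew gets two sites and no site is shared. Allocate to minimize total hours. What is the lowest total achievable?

Min total: 46 hours

Optimal: Golf crew→Ridge site (13 hours), Hotel crew→North site (20 hours), Delta crew→Central site (13 hours) — total 13+20+13 = 46 hours.
Min-entry greedy (repeatedly take the single cheapest remaining cell) gives 47 hours, worse by 1.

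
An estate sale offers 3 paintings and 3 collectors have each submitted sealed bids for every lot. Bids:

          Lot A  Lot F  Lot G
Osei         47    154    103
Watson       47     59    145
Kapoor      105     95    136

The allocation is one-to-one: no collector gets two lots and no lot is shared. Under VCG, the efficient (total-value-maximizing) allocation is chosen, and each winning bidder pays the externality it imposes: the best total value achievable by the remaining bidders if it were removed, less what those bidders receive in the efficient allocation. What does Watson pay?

Efficient allocation: Osei→Lot F ($154), Watson→Lot G ($145), Kapoor→Lot A ($105); total welfare W = $404.
Watson receives Lot G at value $145, so the others get W − 145 = $259.
Without Watson: best allocation of the remaining 2 bidders over all 3 lots is Osei→Lot F ($154), Kapoor→Lot G ($136), total $290.
VCG payment = (others' best without Watson) − (others' welfare with Watson) = 290 − 259 = $31.

Watson pays $31.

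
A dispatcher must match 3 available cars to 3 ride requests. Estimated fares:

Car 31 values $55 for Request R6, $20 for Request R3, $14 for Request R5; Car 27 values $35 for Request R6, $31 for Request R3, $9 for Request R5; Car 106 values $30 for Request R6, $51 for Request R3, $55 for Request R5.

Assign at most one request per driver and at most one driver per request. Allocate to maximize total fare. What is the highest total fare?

Optimal: Car 31→Request R6 ($55), Car 27→Request R3 ($31), Car 106→Request R5 ($55) — total 55+31+55 = $141.
Swapping Car 27↔Car 106 (Car 27→Request R5 $9, Car 106→Request R3 $51) loses 26.

Max total: $141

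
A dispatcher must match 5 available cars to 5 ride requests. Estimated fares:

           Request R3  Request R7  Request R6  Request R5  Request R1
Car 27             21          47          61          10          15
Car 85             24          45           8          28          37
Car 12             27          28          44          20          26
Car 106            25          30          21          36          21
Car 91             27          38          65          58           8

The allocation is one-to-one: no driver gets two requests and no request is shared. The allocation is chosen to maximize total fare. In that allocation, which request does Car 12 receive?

This is the linear assignment problem.
Optimal: Car 27→Request R6 ($61), Car 85→Request R7 ($45), Car 12→Request R1 ($26), Car 106→Request R3 ($25), Car 91→Request R5 ($58) — total 61+45+26+25+58 = $215.
Max-entry greedy (repeatedly take the single best remaining cell) gives $212, worse by 3.
Car 12's own top request is Request R6 ($44), but forcing Car 12→Request R6 and reassigning the rest optimally gives only $211 — worse by 4.

Car 12 receives Request R1.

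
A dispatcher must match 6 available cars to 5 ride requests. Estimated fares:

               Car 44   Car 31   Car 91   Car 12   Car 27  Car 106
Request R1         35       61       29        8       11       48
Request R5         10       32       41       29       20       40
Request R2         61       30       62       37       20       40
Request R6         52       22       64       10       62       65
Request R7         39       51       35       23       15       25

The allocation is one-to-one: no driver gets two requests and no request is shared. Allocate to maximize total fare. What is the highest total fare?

Optimal: Car 31→Request R1 ($61), Car 106→Request R5 ($40), Car 91→Request R2 ($62), Car 27→Request R6 ($62), Car 44→Request R7 ($39) — total 61+40+62+62+39 = $264.
Column-greedy (each request in turn goes to its best remaining driver) gives $251, worse by 13.
Swapping Car 91↔Car 44 (Car 91→Request R7 $35, Car 44→Request R2 $61) loses 5.

Max total: $264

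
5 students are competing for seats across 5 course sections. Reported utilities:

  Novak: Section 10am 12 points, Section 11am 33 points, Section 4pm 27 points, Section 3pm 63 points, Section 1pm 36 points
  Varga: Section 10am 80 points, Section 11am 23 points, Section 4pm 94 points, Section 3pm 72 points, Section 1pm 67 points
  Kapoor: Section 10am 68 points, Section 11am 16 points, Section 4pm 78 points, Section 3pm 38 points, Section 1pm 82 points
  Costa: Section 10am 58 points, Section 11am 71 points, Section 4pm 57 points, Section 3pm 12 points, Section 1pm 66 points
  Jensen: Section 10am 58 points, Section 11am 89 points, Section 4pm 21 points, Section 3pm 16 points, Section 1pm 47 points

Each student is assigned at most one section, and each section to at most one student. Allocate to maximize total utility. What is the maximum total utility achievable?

Maximum total: 386 points

Optimal: Novak→Section 3pm (63 points), Varga→Section 4pm (94 points), Kapoor→Section 1pm (82 points), Costa→Section 10am (58 points), Jensen→Section 11am (89 points) — total 63+94+82+58+89 = 386 points.
Row-greedy (each student in turn takes its best remaining section) gives 368 points, worse by 18.
Next-best assignment: Novak→Section 3pm, Varga→Section 4pm, Kapoor→Section 10am, Costa→Section 1pm, Jensen→Section 11am = 380 points.
Swapping Varga↔Costa (Varga→Section 10am 80 points, Costa→Section 4pm 57 points) loses 15.
Checked against all permutations: 386 points is optimal.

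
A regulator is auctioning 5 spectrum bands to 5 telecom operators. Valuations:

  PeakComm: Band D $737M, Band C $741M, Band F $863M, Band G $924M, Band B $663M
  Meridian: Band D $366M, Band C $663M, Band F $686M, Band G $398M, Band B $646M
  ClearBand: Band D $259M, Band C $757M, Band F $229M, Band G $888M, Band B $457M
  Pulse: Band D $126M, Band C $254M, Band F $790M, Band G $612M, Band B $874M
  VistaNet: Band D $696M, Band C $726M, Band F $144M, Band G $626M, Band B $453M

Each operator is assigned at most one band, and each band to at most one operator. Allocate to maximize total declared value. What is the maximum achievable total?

Optimal: PeakComm→Band F ($863M), Meridian→Band C ($663M), ClearBand→Band G ($888M), Pulse→Band B ($874M), VistaNet→Band D ($696M) — total 863+663+888+874+696 = $3984M.
Row-greedy (each operator in turn takes its best remaining band) gives $3937M, worse by 47.
Next-best assignment: PeakComm→Band G, Meridian→Band F, ClearBand→Band C, Pulse→Band B, VistaNet→Band D = $3937M.

Maximum total: $3984M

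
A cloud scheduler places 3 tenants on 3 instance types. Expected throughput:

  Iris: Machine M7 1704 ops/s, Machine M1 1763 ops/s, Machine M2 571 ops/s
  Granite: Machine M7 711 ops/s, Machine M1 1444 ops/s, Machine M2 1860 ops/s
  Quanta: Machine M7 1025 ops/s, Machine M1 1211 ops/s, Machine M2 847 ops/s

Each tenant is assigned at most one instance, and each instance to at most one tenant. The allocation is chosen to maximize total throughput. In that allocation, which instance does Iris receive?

Iris receives Machine M7.

Optimal: Iris→Machine M7 (1704 ops/s), Granite→Machine M2 (1860 ops/s), Quanta→Machine M1 (1211 ops/s) — total 1704+1860+1211 = 4775 ops/s.
Column-greedy (each instance in turn goes to its best remaining tenant) gives 3995 ops/s, worse by 780.
Swapping Iris↔Granite (Iris→Machine M2 571 ops/s, Granite→Machine M7 711 ops/s) loses 2282.
Iris's own top instance is Machine M1 (1763 ops/s), but forcing Iris→Machine M1 and reassigning the rest optimally gives only 4648 ops/s — worse by 127.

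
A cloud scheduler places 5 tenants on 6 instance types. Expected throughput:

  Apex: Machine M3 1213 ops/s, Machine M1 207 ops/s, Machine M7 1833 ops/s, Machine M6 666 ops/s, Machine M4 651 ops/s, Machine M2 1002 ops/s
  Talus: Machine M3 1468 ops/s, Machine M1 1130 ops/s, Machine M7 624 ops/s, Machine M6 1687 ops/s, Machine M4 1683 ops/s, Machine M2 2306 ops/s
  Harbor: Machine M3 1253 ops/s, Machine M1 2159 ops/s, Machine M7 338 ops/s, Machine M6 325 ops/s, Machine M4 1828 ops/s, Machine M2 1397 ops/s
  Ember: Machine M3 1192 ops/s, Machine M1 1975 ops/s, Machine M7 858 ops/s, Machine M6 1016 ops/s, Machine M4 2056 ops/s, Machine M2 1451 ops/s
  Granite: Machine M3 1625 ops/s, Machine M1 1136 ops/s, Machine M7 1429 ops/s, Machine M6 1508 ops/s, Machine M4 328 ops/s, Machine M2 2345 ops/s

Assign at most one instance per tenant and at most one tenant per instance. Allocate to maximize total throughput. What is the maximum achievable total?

Max total: 10080 ops/s

Optimal: Apex→Machine M7 (1833 ops/s), Talus→Machine M6 (1687 ops/s), Harbor→Machine M1 (2159 ops/s), Ember→Machine M4 (2056 ops/s), Granite→Machine M2 (2345 ops/s) — total 1833+1687+2159+2056+2345 = 10080 ops/s.
Column-greedy (each instance in turn goes to its best remaining tenant) gives 9360 ops/s, worse by 720.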